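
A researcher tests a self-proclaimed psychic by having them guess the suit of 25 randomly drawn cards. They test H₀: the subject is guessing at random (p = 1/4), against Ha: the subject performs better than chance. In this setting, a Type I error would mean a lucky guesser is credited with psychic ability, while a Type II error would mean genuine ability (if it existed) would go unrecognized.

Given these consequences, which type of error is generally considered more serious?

Type I error

The Type I consequence (a lucky guesser is credited with psychic ability) is more severe than the Type II consequence (genuine ability (if it existed) would go unrecognized).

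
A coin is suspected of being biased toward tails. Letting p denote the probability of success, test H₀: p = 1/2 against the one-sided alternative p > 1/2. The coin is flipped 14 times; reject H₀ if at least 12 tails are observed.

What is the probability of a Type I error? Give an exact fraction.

53/8192

Under H₀, Y ~ Binomial(14, 1/2), and α = P(Y ≥ 12).
Summing the upper tail: (91 + 14 + 1) / 2^14 = 106/16384 = 53/8192.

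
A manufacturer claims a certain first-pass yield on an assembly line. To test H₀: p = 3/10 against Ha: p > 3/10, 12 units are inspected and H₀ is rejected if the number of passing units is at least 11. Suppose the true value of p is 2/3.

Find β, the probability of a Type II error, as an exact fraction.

Under the alternative p = 2/3, X ~ Binomial(12, 2/3); β is the probability the test does not reject, P(X < 11).
Adding the binomial probabilities P(X=0)+…+P(X=10) at p = 2/3 gives 502769/531441.

502769/531441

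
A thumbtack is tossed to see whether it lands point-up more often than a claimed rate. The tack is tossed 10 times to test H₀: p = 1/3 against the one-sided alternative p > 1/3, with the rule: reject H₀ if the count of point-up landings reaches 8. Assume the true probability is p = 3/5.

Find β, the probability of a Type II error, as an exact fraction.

8131936/9765625

A Type II error is failing to reject when Ha holds: with p = 3/5, β = P(Y ≤ 7).
Summing C(10,j)·(3/5)^j·(2/5)^{10-j} for j = 0..7 gives 8131936/9765625.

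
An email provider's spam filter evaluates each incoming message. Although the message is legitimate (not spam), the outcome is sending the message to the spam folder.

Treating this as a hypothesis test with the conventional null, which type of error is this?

The null hypothesis here is that the message is legitimate (not spam).
'Sending the message to the spam folder' corresponds to rejecting H₀.
H₀ was rejected but H₀ is true — a Type I error (false positive).

Type I error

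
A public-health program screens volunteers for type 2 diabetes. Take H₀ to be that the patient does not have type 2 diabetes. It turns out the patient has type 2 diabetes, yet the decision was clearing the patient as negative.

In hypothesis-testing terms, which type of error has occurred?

Type II error

'Clearing the patient as negative' corresponds to failing to reject H₀.
H₀ was not rejected but H₀ is false — a Type II error (false negative).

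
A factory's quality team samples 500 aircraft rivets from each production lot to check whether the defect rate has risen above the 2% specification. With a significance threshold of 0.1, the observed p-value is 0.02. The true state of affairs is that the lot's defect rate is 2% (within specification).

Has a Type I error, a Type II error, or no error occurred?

Type I error

The conventional null hypothesis is that the lot's defect rate is 2% (within specification).
Since p = 0.02 < α = 0.1, H₀ is rejected.
H₀ is true (actually the lot's defect rate is 2% (within specification)).
Rejecting a true H₀ is a Type I error.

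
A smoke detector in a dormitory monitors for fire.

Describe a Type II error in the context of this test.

A Type II error would mean concluding that there is no fire (or at least failing to establish that there is a fire) when in fact there is a fire.

With the conventional null hypothesis that there is no fire:
A Type II error is failing to reject H₀ when H₀ is false.
Here that means remaining silent when actually there is a fire.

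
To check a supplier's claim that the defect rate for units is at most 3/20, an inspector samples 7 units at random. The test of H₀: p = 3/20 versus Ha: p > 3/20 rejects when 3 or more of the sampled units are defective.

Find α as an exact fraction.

α = P(reject H₀ | H₀ true) = P(S ≥ 3 | p = 3/20), S ~ Binomial(7, 3/20).
α = 1 − P(S ≤ 2) = 1 − 237116119/256000000 = 18883881/256000000.

18883881/256000000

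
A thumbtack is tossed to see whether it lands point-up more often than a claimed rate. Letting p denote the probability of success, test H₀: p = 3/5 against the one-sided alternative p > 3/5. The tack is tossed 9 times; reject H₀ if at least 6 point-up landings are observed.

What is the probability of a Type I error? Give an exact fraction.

942597/1953125

The Type I error probability is α = P(X ≥ 6) computed under H₀, where X ~ Binomial(9, 3/5).
Summing C(9,j)(3/5)^j(2/5)^{9−j} for j = 6,…,9 gives 942597/1953125.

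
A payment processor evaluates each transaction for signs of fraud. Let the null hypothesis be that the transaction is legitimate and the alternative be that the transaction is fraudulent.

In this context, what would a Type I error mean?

A Type I error is rejecting H₀ when H₀ is true.
Here that means blocking the transaction and freezing the card when actually the transaction is legitimate.

A Type I error would mean concluding that the transaction is fraudulent when in fact the transaction is legitimate.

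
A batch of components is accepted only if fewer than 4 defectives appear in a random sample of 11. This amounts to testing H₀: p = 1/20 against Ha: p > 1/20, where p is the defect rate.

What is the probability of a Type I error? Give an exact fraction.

7947524659/5120000000000

α = P(reject H₀ | H₀ true) = P(Y ≥ 4 | p = 1/20), Y ~ Binomial(11, 1/20).
Via the complement, α = 1 − Σ_{j=0}^{3} C(11,j)(1/20)^j(19/20)^{11-j} = 7947524659/5120000000000.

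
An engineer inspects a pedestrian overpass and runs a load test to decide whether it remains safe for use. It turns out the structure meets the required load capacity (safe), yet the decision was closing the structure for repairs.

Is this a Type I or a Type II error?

The null hypothesis here is that the structure meets the required load capacity (safe).
'Closing the structure for repairs' corresponds to rejecting H₀.
H₀ was rejected but H₀ is true — a Type I error (false positive).

Type I error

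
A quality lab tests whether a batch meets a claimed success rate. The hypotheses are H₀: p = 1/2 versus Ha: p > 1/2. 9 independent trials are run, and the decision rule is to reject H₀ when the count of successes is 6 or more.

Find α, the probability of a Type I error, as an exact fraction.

α = P(reject H₀ | H₀ true) = P(Y ≥ 6 | p = 1/2), with Y ~ Binomial(9, 1/2).
That's C(9,6) + C(9,7) + C(9,8) + C(9,9) over 2^9, i.e. (84 + 36 + 9 + 1)/512 = 130/512 = 65/256.

65/256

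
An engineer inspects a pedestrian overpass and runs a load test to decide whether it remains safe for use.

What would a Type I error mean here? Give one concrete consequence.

With the conventional null hypothesis that the structure meets the required load capacity (safe):
A Type I error is rejecting H₀ when H₀ is true.
Here that means closing the structure for repairs when actually the structure meets the required load capacity (safe).

A Type I error would mean concluding that the structure is structurally deficient when in fact the structure meets the required load capacity (safe). Consequence: a sound structure is closed unnecessarily, at significant cost and disruption.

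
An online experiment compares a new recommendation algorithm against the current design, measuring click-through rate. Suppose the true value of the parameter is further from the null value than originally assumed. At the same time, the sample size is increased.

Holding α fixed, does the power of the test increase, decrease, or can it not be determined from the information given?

The further the true parameter sits from the null value, the more of the Ha sampling distribution falls in the rejection region. Increasing n separates the H₀ and Ha sampling distributions, so under Ha fewer outcomes land in the acceptance region. Both changes push β in the same direction.
Since power = 1 − β and β decreases, power increases.

It increases.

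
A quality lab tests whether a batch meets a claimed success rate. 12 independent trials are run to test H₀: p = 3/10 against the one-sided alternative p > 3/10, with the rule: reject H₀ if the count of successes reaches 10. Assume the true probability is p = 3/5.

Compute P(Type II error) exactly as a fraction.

44753744/48828125

β = P(fail to reject H₀ | Ha true) = P(S ≤ 9 | p = 3/5), S ~ Binomial(12, 3/5).
Equivalently, β = 1 − P(S ≥ 10) = 44753744/48828125.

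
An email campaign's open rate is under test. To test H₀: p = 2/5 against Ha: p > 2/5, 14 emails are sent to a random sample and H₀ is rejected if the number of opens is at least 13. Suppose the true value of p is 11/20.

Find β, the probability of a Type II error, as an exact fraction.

Under the alternative p = 11/20, Y ~ Binomial(14, 11/20); β is the probability the test does not reject, P(Y < 13).
Summing C(14,j)·(11/20)^j·(9/20)^{14-j} for j = 0..12 gives 1633670388436281453/1638400000000000000.

1633670388436281453/1638400000000000000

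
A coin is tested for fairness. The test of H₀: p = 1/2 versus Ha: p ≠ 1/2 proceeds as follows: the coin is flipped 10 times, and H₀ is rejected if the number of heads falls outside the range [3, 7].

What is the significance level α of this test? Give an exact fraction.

7/64

α = P(K ≤ 2 or K ≥ 8 | p = 1/2), K ~ Binomial(10, 1/2).
By symmetry, α = 2·P(K ≤ 2) = 2·(1 + 10 + 45)/1024 = 112/1024 = 7/64.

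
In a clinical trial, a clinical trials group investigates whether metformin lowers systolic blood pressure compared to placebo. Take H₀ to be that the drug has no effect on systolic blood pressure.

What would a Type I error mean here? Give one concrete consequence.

A Type I error would mean concluding that the drug lowers systolic blood pressure when in fact the drug has no effect on systolic blood pressure. Consequence: an ineffective drug is approved and marketed, exposing patients to side effects with no benefit.

A Type I error is rejecting H₀ when H₀ is true.
Here that means concluding that the drug is effective when actually the drug has no effect on systolic blood pressure.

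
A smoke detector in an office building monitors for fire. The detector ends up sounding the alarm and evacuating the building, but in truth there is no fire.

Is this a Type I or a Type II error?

The null hypothesis here is that there is no fire.
'Sounding the alarm and evacuating the building' corresponds to rejecting H₀.
H₀ was rejected but H₀ is true — a Type I error (false positive).

Type I error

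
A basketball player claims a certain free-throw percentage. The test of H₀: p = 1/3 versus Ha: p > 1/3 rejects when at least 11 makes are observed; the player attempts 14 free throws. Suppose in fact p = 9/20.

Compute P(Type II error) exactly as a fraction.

809836111480091663/819200000000000000

A Type II error is failing to reject when Ha holds: with p = 9/20, β = P(K ≤ 10).
Summing C(14,j)·(9/20)^j·(11/20)^{14-j} for j = 0..10 gives 809836111480091663/819200000000000000.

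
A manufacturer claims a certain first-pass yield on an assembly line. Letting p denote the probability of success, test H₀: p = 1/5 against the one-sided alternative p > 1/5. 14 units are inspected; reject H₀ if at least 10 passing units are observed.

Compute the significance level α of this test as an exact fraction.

56213/1220703125

Under H₀, S ~ Binomial(14, 1/5), and α = P(S ≥ 10).
Adding the binomial terms for j = 10 through 14 with p = 1/5 yields 56213/1220703125.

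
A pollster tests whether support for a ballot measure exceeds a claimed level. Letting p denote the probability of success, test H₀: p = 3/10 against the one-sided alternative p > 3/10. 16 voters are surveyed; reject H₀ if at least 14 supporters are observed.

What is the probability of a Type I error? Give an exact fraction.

1190959281/400000000000000

The Type I error probability is α = P(X ≥ 14) computed under H₀, where X ~ Binomial(16, 3/10).
Adding the binomial terms for j = 14 through 16 with p = 3/10 yields 1190959281/400000000000000.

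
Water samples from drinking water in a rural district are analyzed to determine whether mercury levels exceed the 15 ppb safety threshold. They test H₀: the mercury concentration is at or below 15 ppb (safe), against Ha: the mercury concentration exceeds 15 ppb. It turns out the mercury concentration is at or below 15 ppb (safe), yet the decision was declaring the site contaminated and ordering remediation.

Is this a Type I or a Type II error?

Type I error

'Declaring the site contaminated and ordering remediation' corresponds to rejecting H₀.
H₀ was rejected but H₀ is true — a Type I error (false positive).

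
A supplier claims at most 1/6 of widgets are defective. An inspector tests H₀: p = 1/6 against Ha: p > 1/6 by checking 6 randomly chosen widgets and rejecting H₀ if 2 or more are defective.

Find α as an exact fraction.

α = P(reject H₀ | H₀ true) = P(Y ≥ 2 | p = 1/6), Y ~ Binomial(6, 1/6).
Computing the lower-tail complement: 1 − 34375/46656 = 12281/46656.

12281/46656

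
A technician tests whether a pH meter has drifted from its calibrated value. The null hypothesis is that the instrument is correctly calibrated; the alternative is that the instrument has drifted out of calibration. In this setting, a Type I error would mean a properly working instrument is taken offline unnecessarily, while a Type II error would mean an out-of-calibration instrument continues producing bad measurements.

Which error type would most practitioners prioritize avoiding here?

Type II error

The Type II consequence (an out-of-calibration instrument continues producing bad measurements) is more severe than the Type I consequence (a properly working instrument is taken offline unnecessarily).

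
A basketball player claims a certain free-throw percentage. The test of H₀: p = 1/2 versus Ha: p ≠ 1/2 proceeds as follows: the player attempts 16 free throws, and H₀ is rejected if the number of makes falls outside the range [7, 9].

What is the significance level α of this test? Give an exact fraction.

14893/32768

Under H₀, Y ~ Binomial(16, 1/2); α is the probability of landing in either tail, P(Y ≤ 6) + P(Y ≥ 10).
By symmetry, α = 2·P(Y ≤ 6) = 2·(1 + 16 + 120 + 560 + 1820 + 4368 + 8008)/65536 = 29786/65536 = 14893/32768.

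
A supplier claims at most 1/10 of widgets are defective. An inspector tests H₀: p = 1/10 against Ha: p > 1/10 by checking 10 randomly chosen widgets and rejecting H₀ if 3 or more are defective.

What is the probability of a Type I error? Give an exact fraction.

The significance level is the probability, assuming p = 1/10, of seeing 3 or more defectives in 10 draws.
Computing the lower-tail complement: 1 − 1162261467/1250000000 = 87738533/1250000000.

87738533/1250000000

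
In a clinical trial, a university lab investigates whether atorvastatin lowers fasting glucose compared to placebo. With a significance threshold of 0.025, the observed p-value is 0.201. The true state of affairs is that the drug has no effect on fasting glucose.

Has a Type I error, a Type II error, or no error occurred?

The conventional null hypothesis is that the drug has no effect on fasting glucose.
Since p = 0.201 ≥ α = 0.025, H₀ is not rejected.
H₀ is true (actually the drug has no effect on fasting glucose).
The decision matches the true state — no error.

No error (correct decision).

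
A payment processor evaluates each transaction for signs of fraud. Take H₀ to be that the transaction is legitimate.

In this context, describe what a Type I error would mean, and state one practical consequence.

A Type I error is rejecting H₀ when H₀ is true.
Here that means blocking the transaction and freezing the card when actually the transaction is legitimate.

A Type I error would mean concluding that the transaction is fraudulent when in fact the transaction is legitimate. Consequence: a legitimate purchase is declined and the customer's card is frozen.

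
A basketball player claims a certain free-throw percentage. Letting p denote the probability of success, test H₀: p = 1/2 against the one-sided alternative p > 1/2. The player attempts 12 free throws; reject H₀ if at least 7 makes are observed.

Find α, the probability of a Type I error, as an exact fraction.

The Type I error probability is α = P(Y ≥ 7) computed under H₀, where Y ~ Binomial(12, 1/2).
Summing the upper tail: (792 + 495 + 220 + 66 + 12 + 1) / 2^12 = 1586/4096 = 793/2048.

793/2048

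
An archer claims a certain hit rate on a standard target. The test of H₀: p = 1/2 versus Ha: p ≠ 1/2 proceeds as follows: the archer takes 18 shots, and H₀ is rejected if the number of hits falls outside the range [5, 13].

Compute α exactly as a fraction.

Under H₀, K ~ Binomial(18, 1/2); α is the probability of landing in either tail, P(K ≤ 4) + P(K ≥ 14).
Each tail has probability (1 + 18 + 153 + 816 + 3060)/262144; doubling gives α = 8096/262144 = 253/8192.

253/8192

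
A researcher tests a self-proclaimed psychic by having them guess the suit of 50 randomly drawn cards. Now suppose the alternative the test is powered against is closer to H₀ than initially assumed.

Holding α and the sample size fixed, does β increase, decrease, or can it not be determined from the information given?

A smaller true effect puts the Ha sampling distribution closer to H₀, so more of it falls in the non-rejection region.

It increases.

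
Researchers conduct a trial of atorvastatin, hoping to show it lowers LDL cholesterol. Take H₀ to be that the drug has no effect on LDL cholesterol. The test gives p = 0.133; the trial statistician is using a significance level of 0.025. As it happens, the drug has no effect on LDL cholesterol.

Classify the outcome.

Since p = 0.133 ≥ α = 0.025, H₀ is not rejected.
H₀ is true (actually the drug has no effect on LDL cholesterol).
The decision matches the true state — no error.

Neither — the decision is correct.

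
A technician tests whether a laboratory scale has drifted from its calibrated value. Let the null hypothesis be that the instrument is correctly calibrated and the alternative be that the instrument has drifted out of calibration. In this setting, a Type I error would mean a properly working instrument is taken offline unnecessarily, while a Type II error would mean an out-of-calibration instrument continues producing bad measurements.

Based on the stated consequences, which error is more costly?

The Type II consequence (an out-of-calibration instrument continues producing bad measurements) is more severe than the Type I consequence (a properly working instrument is taken offline unnecessarily).

Type II error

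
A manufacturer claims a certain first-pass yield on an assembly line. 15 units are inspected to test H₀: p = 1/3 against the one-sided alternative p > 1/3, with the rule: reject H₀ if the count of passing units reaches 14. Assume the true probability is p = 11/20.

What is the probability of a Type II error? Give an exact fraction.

16356278262148423407/16384000000000000000

β = P(fail to reject H₀ | Ha true) = P(X ≤ 13 | p = 11/20), X ~ Binomial(15, 11/20).
Summing C(15,j)·(11/20)^j·(9/20)^{15-j} for j = 0..13 gives 16356278262148423407/16384000000000000000.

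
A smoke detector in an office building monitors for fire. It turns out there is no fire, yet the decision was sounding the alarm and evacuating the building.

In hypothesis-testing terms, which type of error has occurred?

Type I error

The null hypothesis here is that there is no fire.
'Sounding the alarm and evacuating the building' corresponds to rejecting H₀.
H₀ was rejected but H₀ is true — a Type I error (false positive).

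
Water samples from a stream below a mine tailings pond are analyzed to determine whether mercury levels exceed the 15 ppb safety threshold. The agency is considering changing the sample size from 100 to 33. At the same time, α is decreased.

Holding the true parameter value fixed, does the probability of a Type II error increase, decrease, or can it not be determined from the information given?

Reducing n widens both sampling distributions, so the test has less ability to distinguish Ha from H₀. Lowering α raises the bar for rejection; under Ha, the test now fails to reject on outcomes it previously would have rejected. Both changes push β in the same direction.

It increases.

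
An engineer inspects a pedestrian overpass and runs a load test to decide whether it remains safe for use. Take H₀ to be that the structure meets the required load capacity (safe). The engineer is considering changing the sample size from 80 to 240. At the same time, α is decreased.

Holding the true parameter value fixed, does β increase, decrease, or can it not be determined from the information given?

The first change alone would make β decrease; the second alone would make β increase. Which effect dominates depends on the magnitudes, which are not given.

Cannot be determined from the information given.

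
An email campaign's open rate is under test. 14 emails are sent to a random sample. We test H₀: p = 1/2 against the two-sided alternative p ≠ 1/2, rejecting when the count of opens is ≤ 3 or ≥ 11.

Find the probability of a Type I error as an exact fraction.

α = P(K ≤ 3 or K ≥ 11 | p = 1/2), K ~ Binomial(14, 1/2).
Each tail has probability (1 + 14 + 91 + 364)/16384; doubling gives α = 940/16384 = 235/4096.

235/4096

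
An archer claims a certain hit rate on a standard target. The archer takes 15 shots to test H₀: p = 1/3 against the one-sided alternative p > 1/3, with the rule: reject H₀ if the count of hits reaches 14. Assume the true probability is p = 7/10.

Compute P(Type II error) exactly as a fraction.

β = P(fail to reject H₀ | Ha true) = P(Y ≤ 13 | p = 7/10), Y ~ Binomial(15, 7/10).
Adding the binomial probabilities P(Y=0)+…+P(Y=13) at p = 7/10 gives 241183100052963/250000000000000.

241183100052963/250000000000000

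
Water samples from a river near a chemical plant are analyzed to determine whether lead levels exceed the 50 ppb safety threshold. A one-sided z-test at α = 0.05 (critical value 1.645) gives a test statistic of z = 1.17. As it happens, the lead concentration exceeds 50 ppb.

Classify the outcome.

Type II error

The conventional null hypothesis is that the lead concentration is at or below 50 ppb (safe).
Since z = 1.17 ≤ z* = 1.645, H₀ is not rejected.
H₀ is false (actually the lead concentration exceeds 50 ppb).
Failing to reject a false H₀ is a Type II error.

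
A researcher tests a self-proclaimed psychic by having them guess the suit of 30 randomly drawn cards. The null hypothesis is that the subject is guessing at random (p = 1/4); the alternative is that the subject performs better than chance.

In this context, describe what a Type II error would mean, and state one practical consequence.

A Type II error would mean concluding that the subject is guessing at random (p = 1/4) (or at least failing to establish that the subject performs better than chance) when in fact the subject performs better than chance. Consequence: genuine ability (if it existed) would go unrecognized.

A Type II error is failing to reject H₀ when H₀ is false.
Here that means concluding there is no evidence of ability when actually the subject performs better than chance.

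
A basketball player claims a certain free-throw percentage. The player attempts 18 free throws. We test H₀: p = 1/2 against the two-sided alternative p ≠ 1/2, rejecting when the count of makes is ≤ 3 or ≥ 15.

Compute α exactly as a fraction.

247/32768

The significance level is the null-hypothesis probability of the rejection region {≤3} ∪ {≥15}.
Each tail has probability (1 + 18 + 153 + 816)/262144; doubling gives α = 1976/262144 = 247/32768.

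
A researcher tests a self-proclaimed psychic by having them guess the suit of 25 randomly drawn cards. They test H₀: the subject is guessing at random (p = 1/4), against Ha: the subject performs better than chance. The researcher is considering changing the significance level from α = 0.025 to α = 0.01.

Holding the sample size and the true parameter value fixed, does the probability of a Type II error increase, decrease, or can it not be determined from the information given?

Tightening α shrinks the rejection region. When Ha holds, fewer sample outcomes clear the stricter threshold, so more fall in the acceptance region.

It increases.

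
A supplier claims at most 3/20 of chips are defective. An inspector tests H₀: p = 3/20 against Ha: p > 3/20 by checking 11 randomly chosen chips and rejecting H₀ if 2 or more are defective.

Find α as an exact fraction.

The significance level is the probability, assuming p = 3/20, of seeing 2 or more defectives in 11 draws.
α = 1 − P(X ≤ 1) = 1 − 2015993900449/4096000000000 = 2080006099551/4096000000000.

2080006099551/4096000000000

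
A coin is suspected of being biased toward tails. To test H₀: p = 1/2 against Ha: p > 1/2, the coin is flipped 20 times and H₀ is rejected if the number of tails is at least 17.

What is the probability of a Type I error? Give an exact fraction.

The Type I error probability is α = P(X ≥ 17) computed under H₀, where X ~ Binomial(20, 1/2).
P(X ≥ 17) = [C(20,17) + C(20,18) + C(20,19) + C(20,20)] / 2^20 = (1140 + 190 + 20 + 1) / 1048576 = 1351/1048576.

1351/1048576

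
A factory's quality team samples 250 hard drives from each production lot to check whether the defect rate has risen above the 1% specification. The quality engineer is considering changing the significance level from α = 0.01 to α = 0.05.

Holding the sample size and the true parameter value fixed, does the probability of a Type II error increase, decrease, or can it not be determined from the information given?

It decreases.

Relaxing α lowers the evidence threshold; under Ha, outcomes that previously fell short now trigger rejection.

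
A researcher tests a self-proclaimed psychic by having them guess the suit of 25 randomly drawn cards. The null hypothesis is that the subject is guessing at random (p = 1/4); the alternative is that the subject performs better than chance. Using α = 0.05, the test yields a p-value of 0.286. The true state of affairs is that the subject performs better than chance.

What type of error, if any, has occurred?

Type II error

Since p = 0.286 ≥ α = 0.05, H₀ is not rejected.
H₀ is false (actually the subject performs better than chance).
Failing to reject a false H₀ is a Type II error.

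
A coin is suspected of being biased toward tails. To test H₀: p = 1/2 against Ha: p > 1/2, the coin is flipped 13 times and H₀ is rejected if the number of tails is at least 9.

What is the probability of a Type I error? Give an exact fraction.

1093/8192

α = P(reject H₀ | H₀ true) = P(K ≥ 9 | p = 1/2), with K ~ Binomial(13, 1/2).
That's C(13,9) + C(13,10) + C(13,11) + C(13,12) + C(13,13) over 2^13, i.e. (715 + 286 + 78 + 13 + 1)/8192 = 1093/8192.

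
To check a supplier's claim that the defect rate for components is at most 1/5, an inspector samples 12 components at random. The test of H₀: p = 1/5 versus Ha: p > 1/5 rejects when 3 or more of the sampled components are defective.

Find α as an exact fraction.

21565149/48828125

The significance level is the probability, assuming p = 1/5, of seeing 3 or more defectives in 12 draws.
Via the complement, α = 1 − Σ_{j=0}^{2} C(12,j)(1/5)^j(4/5)^{12-j} = 21565149/48828125.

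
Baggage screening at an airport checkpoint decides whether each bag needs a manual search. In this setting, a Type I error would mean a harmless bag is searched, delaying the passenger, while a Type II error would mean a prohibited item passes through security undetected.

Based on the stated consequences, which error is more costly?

Type II error

The Type II consequence (a prohibited item passes through security undetected) is more severe than the Type I consequence (a harmless bag is searched, delaying the passenger).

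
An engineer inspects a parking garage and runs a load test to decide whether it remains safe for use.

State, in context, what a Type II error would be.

With the conventional null hypothesis that the structure meets the required load capacity (safe):
A Type II error is failing to reject H₀ when H₀ is false.
Here that means keeping the structure open when actually the structure is structurally deficient.

A Type II error would mean concluding that the structure meets the required load capacity (safe) (or at least failing to establish that the structure is structurally deficient) when in fact the structure is structurally deficient.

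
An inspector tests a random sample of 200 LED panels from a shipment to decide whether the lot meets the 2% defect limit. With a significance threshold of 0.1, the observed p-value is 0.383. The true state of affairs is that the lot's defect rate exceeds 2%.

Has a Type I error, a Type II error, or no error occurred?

Type II error

The conventional null hypothesis is that the lot's defect rate is 2% (within specification).
Since p = 0.383 ≥ α = 0.1, H₀ is not rejected.
H₀ is false (actually the lot's defect rate exceeds 2%).
Failing to reject a false H₀ is a Type II error.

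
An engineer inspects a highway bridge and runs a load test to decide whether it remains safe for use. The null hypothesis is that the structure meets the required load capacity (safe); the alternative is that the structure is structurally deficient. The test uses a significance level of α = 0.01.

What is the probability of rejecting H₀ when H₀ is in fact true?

0.01

The significance level α is, by definition, the probability of a Type I error — P(reject H₀ | H₀ true).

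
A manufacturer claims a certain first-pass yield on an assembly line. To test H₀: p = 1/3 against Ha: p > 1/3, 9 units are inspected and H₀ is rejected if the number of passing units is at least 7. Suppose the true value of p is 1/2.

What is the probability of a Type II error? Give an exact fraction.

A Type II error is failing to reject when Ha holds: with p = 1/2, β = P(K ≤ 6).
Equivalently, β = 1 − P(K ≥ 7) = 233/256.

233/256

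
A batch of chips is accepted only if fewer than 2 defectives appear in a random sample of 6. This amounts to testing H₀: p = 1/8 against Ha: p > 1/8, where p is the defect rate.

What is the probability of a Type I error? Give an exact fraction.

43653/262144

Under H₀, K ~ Binomial(6, 1/8); the Type I error rate is P(K ≥ 2).
Computing the lower-tail complement: 1 − 218491/262144 = 43653/262144.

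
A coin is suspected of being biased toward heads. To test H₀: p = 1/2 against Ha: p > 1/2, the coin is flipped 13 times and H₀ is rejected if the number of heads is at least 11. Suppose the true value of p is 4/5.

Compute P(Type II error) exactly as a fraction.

608334741/1220703125

Under the alternative p = 4/5, S ~ Binomial(13, 4/5); β is the probability the test does not reject, P(S < 11).
Adding the binomial probabilities P(S=0)+…+P(S=10) at p = 4/5 gives 608334741/1220703125.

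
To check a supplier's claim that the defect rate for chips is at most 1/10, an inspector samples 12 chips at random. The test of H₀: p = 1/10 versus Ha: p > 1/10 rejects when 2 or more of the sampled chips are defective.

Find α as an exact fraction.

340997748211/1000000000000

Under H₀, X ~ Binomial(12, 1/10); the Type I error rate is P(X ≥ 2).
α = 1 − P(X ≤ 1) = 1 − 659002251789/1000000000000 = 340997748211/1000000000000.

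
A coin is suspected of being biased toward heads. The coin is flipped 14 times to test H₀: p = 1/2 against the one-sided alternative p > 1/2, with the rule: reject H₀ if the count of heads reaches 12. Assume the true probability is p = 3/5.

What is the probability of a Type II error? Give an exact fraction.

5860647088/6103515625

A Type II error is failing to reject when Ha holds: with p = 3/5, β = P(K ≤ 11).
Adding the binomial probabilities P(K=0)+…+P(K=11) at p = 3/5 gives 5860647088/6103515625.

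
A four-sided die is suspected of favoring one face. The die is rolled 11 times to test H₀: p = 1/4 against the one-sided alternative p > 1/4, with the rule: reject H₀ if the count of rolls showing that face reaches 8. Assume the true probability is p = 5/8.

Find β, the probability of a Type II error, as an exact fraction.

β = P(fail to reject H₀ | Ha true) = P(X ≤ 7 | p = 5/8), X ~ Binomial(11, 5/8).
Summing C(11,j)·(5/8)^j·(3/8)^{11-j} for j = 0..7 gives 688976199/1073741824.

688976199/1073741824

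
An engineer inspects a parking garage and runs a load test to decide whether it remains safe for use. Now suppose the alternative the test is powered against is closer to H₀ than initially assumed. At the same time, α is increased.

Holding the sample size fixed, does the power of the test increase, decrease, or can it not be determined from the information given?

The first change alone would make β increase; the second alone would make β decrease. Which effect dominates depends on the magnitudes, which are not given.
Since power = 1 − β, the effect on power is likewise indeterminate.

Cannot be determined from the information given.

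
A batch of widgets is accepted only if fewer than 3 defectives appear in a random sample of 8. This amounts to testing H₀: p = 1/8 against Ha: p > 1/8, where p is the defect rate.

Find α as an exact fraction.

1129899/16777216

Under H₀, S ~ Binomial(8, 1/8); the Type I error rate is P(S ≥ 3).
Computing the lower-tail complement: 1 − 15647317/16777216 = 1129899/16777216.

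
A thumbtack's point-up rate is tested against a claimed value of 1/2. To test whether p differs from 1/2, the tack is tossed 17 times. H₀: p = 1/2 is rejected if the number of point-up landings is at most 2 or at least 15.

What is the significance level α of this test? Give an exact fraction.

77/32768

α = P(K ≤ 2 or K ≥ 15 | p = 1/2), K ~ Binomial(17, 1/2).
By symmetry, α = 2·P(K ≤ 2) = 2·(1 + 17 + 136)/131072 = 308/131072 = 77/32768.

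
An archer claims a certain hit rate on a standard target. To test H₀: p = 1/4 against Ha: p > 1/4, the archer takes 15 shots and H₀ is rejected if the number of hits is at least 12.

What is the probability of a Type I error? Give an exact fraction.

3319/268435456

Under H₀, X ~ Binomial(15, 1/4), and α = P(X ≥ 12).
Adding the binomial terms for j = 12 through 15 with p = 1/4 yields 3319/268435456.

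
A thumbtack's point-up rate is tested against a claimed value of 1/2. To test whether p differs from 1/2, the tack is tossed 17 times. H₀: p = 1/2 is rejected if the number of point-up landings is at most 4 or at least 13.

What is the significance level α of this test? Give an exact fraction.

1607/32768

α = P(X ≤ 4 or X ≥ 13 | p = 1/2), X ~ Binomial(17, 1/2).
Each tail has probability (1 + 17 + 136 + 680 + 2380)/131072; doubling gives α = 6428/131072 = 1607/32768.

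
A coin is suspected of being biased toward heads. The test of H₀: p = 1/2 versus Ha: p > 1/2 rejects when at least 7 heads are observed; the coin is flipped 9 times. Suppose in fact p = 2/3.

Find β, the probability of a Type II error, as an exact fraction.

12259/19683

β = P(fail to reject H₀ | Ha true) = P(X ≤ 6 | p = 2/3), X ~ Binomial(9, 2/3).
Summing C(9,j)·(2/3)^j·(1/3)^{9-j} for j = 0..6 gives 12259/19683.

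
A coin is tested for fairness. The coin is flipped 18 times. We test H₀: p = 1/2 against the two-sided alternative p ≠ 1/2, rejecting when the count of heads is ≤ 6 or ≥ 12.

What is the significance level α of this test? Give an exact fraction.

7795/32768

Under H₀, Y ~ Binomial(18, 1/2); α is the probability of landing in either tail, P(Y ≤ 6) + P(Y ≥ 12).
Each tail has probability (1 + 18 + 153 + 816 + 3060 + 8568 + 18564)/262144; doubling gives α = 62360/262144 = 7795/32768.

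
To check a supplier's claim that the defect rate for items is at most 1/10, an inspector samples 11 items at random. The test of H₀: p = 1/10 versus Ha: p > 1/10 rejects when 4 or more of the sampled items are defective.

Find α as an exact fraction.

α = P(reject H₀ | H₀ true) = P(X ≥ 4 | p = 1/10), X ~ Binomial(11, 1/10).
Via the complement, α = 1 − Σ_{j=0}^{3} C(11,j)(1/10)^j(9/10)^{11-j} = 46336903/2500000000.

46336903/2500000000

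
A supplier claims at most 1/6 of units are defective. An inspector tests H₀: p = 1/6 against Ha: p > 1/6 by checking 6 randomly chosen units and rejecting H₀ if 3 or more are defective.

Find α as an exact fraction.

1453/23328

Under H₀, X ~ Binomial(6, 1/6); the Type I error rate is P(X ≥ 3).
Computing the lower-tail complement: 1 − 21875/23328 = 1453/23328.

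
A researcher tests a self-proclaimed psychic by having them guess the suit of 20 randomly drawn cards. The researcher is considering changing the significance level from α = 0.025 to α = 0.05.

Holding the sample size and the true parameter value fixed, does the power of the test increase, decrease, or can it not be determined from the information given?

A larger α widens the rejection region, so when the alternative is true more outcomes lead to rejection — failing to reject becomes less likely.
Since power = 1 − β and β decreases, power increases.

It increases.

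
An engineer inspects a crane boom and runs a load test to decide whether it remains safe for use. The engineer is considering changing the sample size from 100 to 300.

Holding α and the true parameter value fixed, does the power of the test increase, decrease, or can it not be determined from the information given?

It increases.

More data shrinks sampling variability; the test statistic under Ha concentrates further from the null value, making rejection more likely.
Since power = 1 − β and β decreases, power increases.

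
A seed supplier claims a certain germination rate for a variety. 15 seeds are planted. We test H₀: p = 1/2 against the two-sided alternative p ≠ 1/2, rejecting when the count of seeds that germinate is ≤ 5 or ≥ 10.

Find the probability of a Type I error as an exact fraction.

309/1024

α = P(X ≤ 5 or X ≥ 10 | p = 1/2), X ~ Binomial(15, 1/2).
Each tail has probability (1 + 15 + 105 + 455 + 1365 + 3003)/32768; doubling gives α = 9888/32768 = 309/1024.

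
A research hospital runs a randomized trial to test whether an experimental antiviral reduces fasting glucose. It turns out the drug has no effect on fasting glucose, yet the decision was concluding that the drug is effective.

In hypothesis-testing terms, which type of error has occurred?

Type I error

The null hypothesis here is that the drug has no effect on fasting glucose.
'Concluding that the drug is effective' corresponds to rejecting H₀.
H₀ was rejected but H₀ is true — a Type I error (false positive).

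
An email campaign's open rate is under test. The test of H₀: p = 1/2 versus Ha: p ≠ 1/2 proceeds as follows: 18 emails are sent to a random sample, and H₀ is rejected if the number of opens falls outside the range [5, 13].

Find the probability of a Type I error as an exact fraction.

253/8192

Under H₀, K ~ Binomial(18, 1/2); α is the probability of landing in either tail, P(K ≤ 4) + P(K ≥ 14).
The two tails are symmetric, so α = 2·(1 + 18 + 153 + 816 + 3060)/2^18 = 8096/262144 = 253/8192.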